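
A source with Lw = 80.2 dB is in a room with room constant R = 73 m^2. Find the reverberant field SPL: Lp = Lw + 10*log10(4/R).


4/R = 4/73 = 0.0547945
Lp = 80.2 + 10*log10(0.0547945) = 67.587 dB


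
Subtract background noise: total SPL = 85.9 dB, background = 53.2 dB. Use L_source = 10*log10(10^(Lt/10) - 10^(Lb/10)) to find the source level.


10^(85.9/10) = 3.89045e+08
10^(53.2/10) = 208930
Difference = 3.89045e+08 - 208930 = 3.88836e+08
L_source = 10*log10(3.88836e+08) = 85.898 dB


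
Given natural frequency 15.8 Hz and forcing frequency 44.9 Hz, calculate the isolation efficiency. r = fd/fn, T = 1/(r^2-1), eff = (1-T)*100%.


r = 44.9 / 15.8 = 2.84177
r^2 - 1 = 2.84177^2 - 1 = 7.07566
T = 1/7.07566 = 0.14133
Efficiency = (1 - 0.14133)*100 = 85.867 %


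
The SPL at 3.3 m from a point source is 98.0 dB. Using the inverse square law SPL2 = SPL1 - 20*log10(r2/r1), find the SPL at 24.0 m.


r2/r1 = 24.0/3.3 = 7.27273
Correction = 20*log10(7.27273) = 17.2339 dB
SPL2 = 98.0 - 17.2339 = 80.766 dB


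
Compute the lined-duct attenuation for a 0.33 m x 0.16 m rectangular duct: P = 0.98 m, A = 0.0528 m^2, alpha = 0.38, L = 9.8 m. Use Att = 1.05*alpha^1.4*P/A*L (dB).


alpha^1.4 = 0.38^1.4 = 0.258046
Attenuation rate = 1.05 * alpha^1.4 * P / A
= 1.05 * 0.258046 * 0.98 / 0.0528 = 5.02896 dB/m
Total Att = 5.02896 * 9.8 = 49.284 dB


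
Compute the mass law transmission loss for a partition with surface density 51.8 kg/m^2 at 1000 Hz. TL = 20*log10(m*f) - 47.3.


m * f = 51.8 * 1000 = 51800
20*log10(51800) = 94.2866 dB
TL = 94.2866 - 47.3 = 46.987 dB


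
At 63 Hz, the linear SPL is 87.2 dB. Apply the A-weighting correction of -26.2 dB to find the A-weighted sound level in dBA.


A-weighting table: 63 Hz -> -26.2 dB correction
SPL_A = SPL + correction = 87.2 + (-26.2) = 61 dBA


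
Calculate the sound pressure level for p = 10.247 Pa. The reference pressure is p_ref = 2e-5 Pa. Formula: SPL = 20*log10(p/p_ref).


p / p_ref = 10.247 / 2e-5 = 512350
SPL = 20 * log10(512350) = 114.19 dB


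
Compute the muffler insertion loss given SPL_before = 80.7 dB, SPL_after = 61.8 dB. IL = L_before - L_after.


Insertion loss = SPL without muffler - SPL with muffler
IL = 80.7 - 61.8 = 18.9 dB


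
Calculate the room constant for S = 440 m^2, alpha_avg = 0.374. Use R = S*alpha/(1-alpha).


R = 440 * 0.374 / (1 - 0.374) = 262.88 m^2


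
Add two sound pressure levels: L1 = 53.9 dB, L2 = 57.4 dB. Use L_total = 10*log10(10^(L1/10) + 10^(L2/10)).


10^(53.9/10) = 245471
10^(57.4/10) = 549541
Sum = 245471 + 549541 = 795012
L_total = 10*log10(795012) = 59.004 dB


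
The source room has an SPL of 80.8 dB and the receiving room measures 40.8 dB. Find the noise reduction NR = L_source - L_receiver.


NR = L_source - L_receiver (difference between source and receiving room levels)
NR = 80.8 - 40.8 = 40 dB


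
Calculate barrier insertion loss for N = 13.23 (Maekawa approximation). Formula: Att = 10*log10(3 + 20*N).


3 + 20*N = 3 + 20*13.23 = 267.6
Att = 10*log10(267.6) = 24.275 dB


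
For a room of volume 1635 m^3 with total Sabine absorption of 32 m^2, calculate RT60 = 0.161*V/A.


RT60 = 0.161 * 1635 / 32 = 8.2261 s


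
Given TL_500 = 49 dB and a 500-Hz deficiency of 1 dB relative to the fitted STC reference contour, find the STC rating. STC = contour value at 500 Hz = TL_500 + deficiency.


By ASTM E413, STC = value of the fitted reference contour at 500 Hz.
Contour value at 500 Hz = TL_500 + deficiency = 49 + 1 = 50
STC = 50


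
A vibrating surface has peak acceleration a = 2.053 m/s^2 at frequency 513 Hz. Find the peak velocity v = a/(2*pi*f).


omega = 2*pi*f = 2*pi*513 = 3223.27 rad/s
v = a / omega = 2.053 / 3223.27 = 0.00063693 m/s


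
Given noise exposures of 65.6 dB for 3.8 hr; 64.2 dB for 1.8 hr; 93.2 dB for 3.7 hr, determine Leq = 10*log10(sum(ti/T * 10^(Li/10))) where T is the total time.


T_total = 3.8 + 1.8 + 3.7 = 9.3 hr
(3.8/9.3) * 10^(65.6/10) = 1.48354e+06
(1.8/9.3) * 10^(64.2/10) = 509084
(3.7/9.3) * 10^(93.2/10) = 8.31225e+08
Sum = 1.48354e+06 + 509084 + 8.31225e+08 = 8.33218e+08
Leq = 10*log10(8.33218e+08) = 89.208 dB


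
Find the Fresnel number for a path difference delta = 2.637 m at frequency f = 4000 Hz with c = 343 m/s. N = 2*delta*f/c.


N = 2*delta*f/c = 2*delta/lambda, where lambda = c/f
lambda = 343 / 4000 = 0.08575 m
N = 2 * 2.637 / 0.08575 = 61.504


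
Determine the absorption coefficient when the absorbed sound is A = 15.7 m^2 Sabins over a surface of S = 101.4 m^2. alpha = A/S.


Absorption coefficient = absorbed power / incident power
alpha = A / S = 15.7 / 101.4 = 0.15483


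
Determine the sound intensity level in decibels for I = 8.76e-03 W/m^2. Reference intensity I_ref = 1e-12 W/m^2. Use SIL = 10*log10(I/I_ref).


I / I_ref = 8.76e-03 / 1e-12 = 8.76e+09
SIL = 10 * log10(8.76e+09) = 99.425 dB


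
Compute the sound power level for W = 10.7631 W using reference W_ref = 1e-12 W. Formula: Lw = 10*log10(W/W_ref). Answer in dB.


W / W_ref = 10.7631 / 1e-12 = 1.07631e+13
Lw = 10 * log10(1.07631e+13) = 130.32 dB


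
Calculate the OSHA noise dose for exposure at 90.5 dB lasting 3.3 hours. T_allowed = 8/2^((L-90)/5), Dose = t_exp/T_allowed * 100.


T_allowed = 8 / 2^((90.5 - 90)/5) = 7.46426 hr
Dose = 3.3 / 7.46426 * 100 = 44.211 %


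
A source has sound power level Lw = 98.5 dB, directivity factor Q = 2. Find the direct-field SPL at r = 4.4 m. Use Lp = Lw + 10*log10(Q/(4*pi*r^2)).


4*pi*r^2 = 4*pi*4.4^2 = 243.285 m^2
Q / (4*pi*r^2) = 2 / 243.285 = 0.00822081
Lp = 98.5 + 10*log10(0.00822081) = 77.649 dB


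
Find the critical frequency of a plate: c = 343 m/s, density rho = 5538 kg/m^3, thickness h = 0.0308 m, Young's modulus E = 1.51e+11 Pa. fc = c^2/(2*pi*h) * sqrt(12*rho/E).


12*rho/E = 12*5538/1.51e+11 = 4.40106e-07
sqrt(12*rho/E) = sqrt(4.40106e-07) = 0.000663405
c^2/(2*pi*h) = 343^2/(2*pi*0.0308) = 607936
fc = 607936 * 0.000663405 = 403.31 Hz


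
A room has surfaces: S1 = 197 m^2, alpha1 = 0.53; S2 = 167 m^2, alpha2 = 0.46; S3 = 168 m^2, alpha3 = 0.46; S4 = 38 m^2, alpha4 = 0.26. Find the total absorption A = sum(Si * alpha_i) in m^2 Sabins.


197 * 0.53 = 104.41
167 * 0.46 = 76.82
168 * 0.46 = 77.28
38 * 0.26 = 9.88
A_total = 104.41 + 76.82 + 77.28 + 9.88 = 268.39 m^2


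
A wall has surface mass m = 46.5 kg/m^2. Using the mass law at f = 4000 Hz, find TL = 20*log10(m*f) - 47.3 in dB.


m * f = 46.5 * 4000 = 186000
20*log10(186000) = 105.39 dB
TL = 105.39 - 47.3 = 58.09 dB


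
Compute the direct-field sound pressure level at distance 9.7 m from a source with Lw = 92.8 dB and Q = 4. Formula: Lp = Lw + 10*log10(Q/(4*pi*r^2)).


4*pi*r^2 = 4*pi*9.7^2 = 1182.37 m^2
Q / (4*pi*r^2) = 4 / 1182.37 = 0.00338304
Lp = 92.8 + 10*log10(0.00338304) = 68.093 dB


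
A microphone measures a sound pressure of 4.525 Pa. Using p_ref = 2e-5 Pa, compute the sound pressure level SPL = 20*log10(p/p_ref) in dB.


p / p_ref = 4.525 / 2e-5 = 226250
SPL = 20 * log10(226250) = 107.09 dB


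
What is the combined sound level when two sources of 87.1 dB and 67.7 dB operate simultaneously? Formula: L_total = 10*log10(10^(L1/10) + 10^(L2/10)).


10^(87.1/10) = 5.12861e+08
10^(67.7/10) = 5.88844e+06
Sum = 5.12861e+08 + 5.88844e+06 = 5.18749e+08
L_total = 10*log10(5.18749e+08) = 87.15 dB


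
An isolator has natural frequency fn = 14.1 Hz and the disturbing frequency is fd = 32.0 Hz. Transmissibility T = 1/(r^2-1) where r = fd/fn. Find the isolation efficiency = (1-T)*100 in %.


r = 32.0 / 14.1 = 2.2695
r^2 - 1 = 2.2695^2 - 1 = 4.15063
T = 1/4.15063 = 0.240927
Efficiency = (1 - 0.240927)*100 = 75.907 %


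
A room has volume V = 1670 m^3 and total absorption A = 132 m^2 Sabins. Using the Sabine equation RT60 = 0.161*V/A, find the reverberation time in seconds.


RT60 = 0.161 * 1670 / 132 = 2.0369 s


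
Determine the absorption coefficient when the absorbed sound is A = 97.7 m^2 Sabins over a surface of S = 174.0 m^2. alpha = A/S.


Absorption coefficient = absorbed power / incident power
alpha = A / S = 97.7 / 174.0 = 0.56149


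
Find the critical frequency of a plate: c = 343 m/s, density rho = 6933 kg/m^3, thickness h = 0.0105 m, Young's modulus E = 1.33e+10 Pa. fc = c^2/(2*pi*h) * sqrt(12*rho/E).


12*rho/E = 12*6933/1.33e+10 = 6.25534e-06
sqrt(12*rho/E) = sqrt(6.25534e-06) = 0.00250107
c^2/(2*pi*h) = 343^2/(2*pi*0.0105) = 1.78328e+06
fc = 1.78328e+06 * 0.00250107 = 4460.1 Hz


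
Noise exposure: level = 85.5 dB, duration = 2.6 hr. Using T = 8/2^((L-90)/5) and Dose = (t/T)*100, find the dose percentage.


T_allowed = 8 / 2^((85.5 - 90)/5) = 14.9285 hr
Dose = 2.6 / 14.9285 * 100 = 17.416 %


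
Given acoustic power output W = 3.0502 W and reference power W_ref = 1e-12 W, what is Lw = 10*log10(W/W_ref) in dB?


W / W_ref = 3.0502 / 1e-12 = 3.0502e+12
Lw = 10 * log10(3.0502e+12) = 124.84 dB


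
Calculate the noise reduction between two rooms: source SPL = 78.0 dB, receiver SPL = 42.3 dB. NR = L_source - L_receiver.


NR = L_source - L_receiver (difference between source and receiving room levels)
NR = 78.0 - 42.3 = 35.7 dB


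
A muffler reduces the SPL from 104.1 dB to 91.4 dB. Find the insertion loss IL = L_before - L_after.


Insertion loss = SPL without muffler - SPL with muffler
IL = 104.1 - 91.4 = 12.7 dB


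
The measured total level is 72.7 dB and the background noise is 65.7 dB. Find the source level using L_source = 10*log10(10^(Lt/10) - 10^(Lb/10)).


10^(72.7/10) = 1.86209e+07
10^(65.7/10) = 3.71535e+06
Difference = 1.86209e+07 - 3.71535e+06 = 1.49056e+07
L_source = 10*log10(1.49056e+07) = 71.733 dB


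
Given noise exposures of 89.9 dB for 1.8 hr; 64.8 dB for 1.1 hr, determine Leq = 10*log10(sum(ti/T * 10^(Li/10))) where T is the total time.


T_total = 1.8 + 1.1 = 2.9 hr
(1.8/2.9) * 10^(89.9/10) = 6.06561e+08
(1.1/2.9) * 10^(64.8/10) = 1.1455e+06
Sum = 6.06561e+08 + 1.1455e+06 = 6.07706e+08
Leq = 10*log10(6.07706e+08) = 87.837 dB


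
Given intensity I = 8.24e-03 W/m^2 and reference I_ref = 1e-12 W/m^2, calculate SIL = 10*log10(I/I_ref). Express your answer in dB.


I / I_ref = 8.24e-03 / 1e-12 = 8.24e+09
SIL = 10 * log10(8.24e+09) = 99.159 dB


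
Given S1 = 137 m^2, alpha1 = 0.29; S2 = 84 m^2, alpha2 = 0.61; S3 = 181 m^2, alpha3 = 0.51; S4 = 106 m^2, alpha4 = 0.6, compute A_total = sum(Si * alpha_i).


137 * 0.29 = 39.73
84 * 0.61 = 51.24
181 * 0.51 = 92.31
106 * 0.6 = 63.6
A_total = 39.73 + 51.24 + 92.31 + 63.6 = 246.88 m^2


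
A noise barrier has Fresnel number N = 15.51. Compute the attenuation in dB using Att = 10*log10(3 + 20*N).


3 + 20*N = 3 + 20*15.51 = 313.2
Att = 10*log10(313.2) = 24.958 dB


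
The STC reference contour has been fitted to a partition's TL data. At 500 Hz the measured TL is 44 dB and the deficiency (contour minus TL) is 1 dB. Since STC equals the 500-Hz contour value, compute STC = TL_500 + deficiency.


By ASTM E413, STC = value of the fitted reference contour at 500 Hz.
Contour value at 500 Hz = TL_500 + deficiency = 44 + 1 = 45
STC = 45


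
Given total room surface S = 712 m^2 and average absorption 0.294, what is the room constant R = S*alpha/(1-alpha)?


R = 712 * 0.294 / (1 - 0.294) = 296.5 m^2


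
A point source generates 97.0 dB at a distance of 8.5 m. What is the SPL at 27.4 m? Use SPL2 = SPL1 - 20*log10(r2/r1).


r2/r1 = 27.4/8.5 = 3.22353
Correction = 20*log10(3.22353) = 10.1666 dB
SPL2 = 97.0 - 10.1666 = 86.833 dB


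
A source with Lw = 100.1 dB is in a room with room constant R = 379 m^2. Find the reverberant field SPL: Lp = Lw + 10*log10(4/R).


4/R = 4/379 = 0.0105541
Lp = 100.1 + 10*log10(0.0105541) = 80.334 dB


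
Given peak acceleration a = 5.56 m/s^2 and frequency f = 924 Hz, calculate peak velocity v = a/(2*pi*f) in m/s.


omega = 2*pi*f = 2*pi*924 = 5805.66 rad/s
v = a / omega = 5.56 / 5805.66 = 0.00095769 m/s


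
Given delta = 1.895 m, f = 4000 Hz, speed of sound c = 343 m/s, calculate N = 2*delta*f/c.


N = 2*delta*f/c = 2*delta/lambda, where lambda = c/f
lambda = 343 / 4000 = 0.08575 m
N = 2 * 1.895 / 0.08575 = 44.198


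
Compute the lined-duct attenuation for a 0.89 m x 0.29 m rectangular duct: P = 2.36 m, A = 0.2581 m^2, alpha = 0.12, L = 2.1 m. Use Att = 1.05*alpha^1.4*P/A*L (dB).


alpha^1.4 = 0.12^1.4 = 0.0513871
Attenuation rate = 1.05 * alpha^1.4 * P / A
= 1.05 * 0.0513871 * 2.36 / 0.2581 = 0.493364 dB/m
Total Att = 0.493364 * 2.1 = 1.0361 dB


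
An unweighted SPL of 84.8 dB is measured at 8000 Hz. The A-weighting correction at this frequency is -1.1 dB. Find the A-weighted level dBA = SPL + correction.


A-weighting table: 8000 Hz -> -1.1 dB correction
SPL_A = SPL + correction = 84.8 + (-1.1) = 83.7 dBA


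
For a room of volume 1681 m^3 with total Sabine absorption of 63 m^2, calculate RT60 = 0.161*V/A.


RT60 = 0.161 * 1681 / 63 = 4.2959 s


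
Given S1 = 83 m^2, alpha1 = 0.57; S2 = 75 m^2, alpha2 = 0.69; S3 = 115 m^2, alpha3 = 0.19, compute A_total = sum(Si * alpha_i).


83 * 0.57 = 47.31
75 * 0.69 = 51.75
115 * 0.19 = 21.85
A_total = 47.31 + 51.75 + 21.85 = 120.91 m^2


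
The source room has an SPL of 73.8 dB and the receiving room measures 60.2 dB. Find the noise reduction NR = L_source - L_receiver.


NR = L_source - L_receiver (difference between source and receiving room levels)
NR = 73.8 - 60.2 = 13.6 dB


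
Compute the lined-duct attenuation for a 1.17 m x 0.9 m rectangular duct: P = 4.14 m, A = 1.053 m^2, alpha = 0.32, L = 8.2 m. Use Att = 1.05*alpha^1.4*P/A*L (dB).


alpha^1.4 = 0.32^1.4 = 0.202866
Attenuation rate = 1.05 * alpha^1.4 * P / A
= 1.05 * 0.202866 * 4.14 / 1.053 = 0.837472 dB/m
Total Att = 0.837472 * 8.2 = 6.8673 dB


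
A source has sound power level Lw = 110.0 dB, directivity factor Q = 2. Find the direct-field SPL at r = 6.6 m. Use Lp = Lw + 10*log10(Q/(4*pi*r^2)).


4*pi*r^2 = 4*pi*6.6^2 = 547.391 m^2
Q / (4*pi*r^2) = 2 / 547.391 = 0.0036537
Lp = 110.0 + 10*log10(0.0036537) = 85.627 dB


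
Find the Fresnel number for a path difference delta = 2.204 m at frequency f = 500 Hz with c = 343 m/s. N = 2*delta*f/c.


N = 2*delta*f/c = 2*delta/lambda, where lambda = c/f
lambda = 343 / 500 = 0.686 m
N = 2 * 2.204 / 0.686 = 6.4257


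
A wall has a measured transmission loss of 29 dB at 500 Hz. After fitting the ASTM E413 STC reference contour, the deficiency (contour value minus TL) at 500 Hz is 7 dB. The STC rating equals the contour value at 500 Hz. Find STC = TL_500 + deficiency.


By ASTM E413, STC = value of the fitted reference contour at 500 Hz.
Contour value at 500 Hz = TL_500 + deficiency = 29 + 7 = 36
STC = 36


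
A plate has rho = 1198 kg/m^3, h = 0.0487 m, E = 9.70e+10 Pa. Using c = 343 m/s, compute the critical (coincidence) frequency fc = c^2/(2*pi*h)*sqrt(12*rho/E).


12*rho/E = 12*1198/9.70e+10 = 1.48206e-07
sqrt(12*rho/E) = sqrt(1.48206e-07) = 0.000384975
c^2/(2*pi*h) = 343^2/(2*pi*0.0487) = 384485
fc = 384485 * 0.000384975 = 148.02 Hz


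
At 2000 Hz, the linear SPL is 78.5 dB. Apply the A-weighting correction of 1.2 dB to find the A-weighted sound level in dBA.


A-weighting table: 2000 Hz -> 1.2 dB correction
SPL_A = SPL + correction = 78.5 + (1.2) = 79.7 dBA


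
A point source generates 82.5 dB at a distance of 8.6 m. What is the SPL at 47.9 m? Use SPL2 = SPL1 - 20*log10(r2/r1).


r2/r1 = 47.9/8.6 = 5.56977
Correction = 20*log10(5.56977) = 14.9167 dB
SPL2 = 82.5 - 14.9167 = 67.583 dB


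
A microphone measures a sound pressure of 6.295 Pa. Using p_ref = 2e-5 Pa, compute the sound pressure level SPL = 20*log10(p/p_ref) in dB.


p / p_ref = 6.295 / 2e-5 = 314750
SPL = 20 * log10(314750) = 109.96 dB


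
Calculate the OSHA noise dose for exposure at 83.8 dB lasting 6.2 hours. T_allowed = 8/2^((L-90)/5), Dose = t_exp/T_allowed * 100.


T_allowed = 8 / 2^((83.8 - 90)/5) = 18.8959 hr
Dose = 6.2 / 18.8959 * 100 = 32.811 %


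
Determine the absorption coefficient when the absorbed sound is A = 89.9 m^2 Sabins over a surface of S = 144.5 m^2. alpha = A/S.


Absorption coefficient = absorbed power / incident power
alpha = A / S = 89.9 / 144.5 = 0.62215


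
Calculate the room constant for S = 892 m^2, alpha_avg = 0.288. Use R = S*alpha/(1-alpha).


R = 892 * 0.288 / (1 - 0.288) = 360.81 m^2


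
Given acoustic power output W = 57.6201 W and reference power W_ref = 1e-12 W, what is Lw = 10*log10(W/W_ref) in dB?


W / W_ref = 57.6201 / 1e-12 = 5.76201e+13
Lw = 10 * log10(5.76201e+13) = 137.61 dB


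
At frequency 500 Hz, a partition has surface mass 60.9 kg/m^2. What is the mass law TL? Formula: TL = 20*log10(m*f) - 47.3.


m * f = 60.9 * 500 = 30450
20*log10(30450) = 89.6717 dB
TL = 89.6717 - 47.3 = 42.372 dB


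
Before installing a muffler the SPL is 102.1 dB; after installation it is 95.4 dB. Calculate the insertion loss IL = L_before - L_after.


Insertion loss = SPL without muffler - SPL with muffler
IL = 102.1 - 95.4 = 6.7 dB


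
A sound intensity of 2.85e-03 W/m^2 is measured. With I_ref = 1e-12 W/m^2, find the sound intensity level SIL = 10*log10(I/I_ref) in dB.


I / I_ref = 2.85e-03 / 1e-12 = 2.85e+09
SIL = 10 * log10(2.85e+09) = 94.548 dB


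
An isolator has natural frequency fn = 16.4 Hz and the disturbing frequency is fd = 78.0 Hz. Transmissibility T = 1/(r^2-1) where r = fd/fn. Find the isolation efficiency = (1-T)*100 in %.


r = 78.0 / 16.4 = 4.7561
r^2 - 1 = 4.7561^2 - 1 = 21.6205
T = 1/21.6205 = 0.0462524
Efficiency = (1 - 0.0462524)*100 = 95.375 %


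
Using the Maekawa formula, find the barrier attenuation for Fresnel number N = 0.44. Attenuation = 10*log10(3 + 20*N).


3 + 20*N = 3 + 20*0.44 = 11.8
Att = 10*log10(11.8) = 10.719 dB


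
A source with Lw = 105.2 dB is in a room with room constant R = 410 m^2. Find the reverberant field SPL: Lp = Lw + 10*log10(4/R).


4/R = 4/410 = 0.0097561
Lp = 105.2 + 10*log10(0.0097561) = 85.093 dB


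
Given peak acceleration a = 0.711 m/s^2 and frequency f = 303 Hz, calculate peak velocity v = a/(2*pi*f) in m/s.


omega = 2*pi*f = 2*pi*303 = 1903.81 rad/s
v = a / omega = 0.711 / 1903.81 = 0.00037346 m/s


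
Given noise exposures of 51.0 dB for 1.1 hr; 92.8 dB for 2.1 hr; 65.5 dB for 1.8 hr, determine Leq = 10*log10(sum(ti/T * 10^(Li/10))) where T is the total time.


T_total = 1.1 + 2.1 + 1.8 = 5.0 hr
(1.1/5.0) * 10^(51.0/10) = 27696.4
(2.1/5.0) * 10^(92.8/10) = 8.00294e+08
(1.8/5.0) * 10^(65.5/10) = 1.27733e+06
Sum = 27696.4 + 8.00294e+08 + 1.27733e+06 = 8.01599e+08
Leq = 10*log10(8.01599e+08) = 89.04 dB


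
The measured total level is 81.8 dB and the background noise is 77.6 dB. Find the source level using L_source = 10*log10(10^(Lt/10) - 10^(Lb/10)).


10^(81.8/10) = 1.51356e+08
10^(77.6/10) = 5.7544e+07
Difference = 1.51356e+08 - 5.7544e+07 = 9.3812e+07
L_source = 10*log10(9.3812e+07) = 79.723 dB


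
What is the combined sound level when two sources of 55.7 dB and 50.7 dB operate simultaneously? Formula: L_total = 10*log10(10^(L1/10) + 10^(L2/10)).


10^(55.7/10) = 371535
10^(50.7/10) = 117490
Sum = 371535 + 117490 = 489025
L_total = 10*log10(489025) = 56.893 dB


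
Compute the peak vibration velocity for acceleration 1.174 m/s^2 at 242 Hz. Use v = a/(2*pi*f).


omega = 2*pi*f = 2*pi*242 = 1520.53 rad/s
v = a / omega = 1.174 / 1520.53 = 0.0007721 m/s


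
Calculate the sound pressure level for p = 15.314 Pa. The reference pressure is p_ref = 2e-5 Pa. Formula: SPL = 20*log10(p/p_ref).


p / p_ref = 15.314 / 2e-5 = 765700
SPL = 20 * log10(765700) = 117.68 dB


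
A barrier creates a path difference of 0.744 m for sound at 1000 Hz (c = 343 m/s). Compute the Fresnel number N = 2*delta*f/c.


N = 2*delta*f/c = 2*delta/lambda, where lambda = c/f
lambda = 343 / 1000 = 0.343 m
N = 2 * 0.744 / 0.343 = 4.3382


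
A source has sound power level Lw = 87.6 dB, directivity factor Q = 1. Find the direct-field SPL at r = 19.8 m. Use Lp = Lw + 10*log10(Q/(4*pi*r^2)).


4*pi*r^2 = 4*pi*19.8^2 = 4926.52 m^2
Q / (4*pi*r^2) = 1 / 4926.52 = 0.000202983
Lp = 87.6 + 10*log10(0.000202983) = 50.675 dB


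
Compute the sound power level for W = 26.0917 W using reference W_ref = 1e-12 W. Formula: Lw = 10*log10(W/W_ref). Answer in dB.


W / W_ref = 26.0917 / 1e-12 = 2.60917e+13
Lw = 10 * log10(2.60917e+13) = 134.17 dB


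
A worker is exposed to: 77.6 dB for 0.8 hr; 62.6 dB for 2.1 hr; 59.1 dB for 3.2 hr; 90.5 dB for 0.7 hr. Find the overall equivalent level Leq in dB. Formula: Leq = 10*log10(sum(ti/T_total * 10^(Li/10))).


T_total = 0.8 + 2.1 + 3.2 + 0.7 = 6.8 hr
(0.8/6.8) * 10^(77.6/10) = 6.76988e+06
(2.1/6.8) * 10^(62.6/10) = 561966
(3.2/6.8) * 10^(59.1/10) = 382508
(0.7/6.8) * 10^(90.5/10) = 1.15502e+08
Sum = 6.76988e+06 + 561966 + 382508 + 1.15502e+08 = 1.23216e+08
Leq = 10*log10(1.23216e+08) = 80.907 dB


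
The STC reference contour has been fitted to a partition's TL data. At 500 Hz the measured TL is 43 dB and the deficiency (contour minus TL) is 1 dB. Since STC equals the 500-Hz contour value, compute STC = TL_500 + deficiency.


By ASTM E413, STC = value of the fitted reference contour at 500 Hz.
Contour value at 500 Hz = TL_500 + deficiency = 43 + 1 = 44
STC = 44


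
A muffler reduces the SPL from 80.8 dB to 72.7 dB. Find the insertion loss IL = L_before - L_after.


Insertion loss = SPL without muffler - SPL with muffler
IL = 80.8 - 72.7 = 8.1 dB


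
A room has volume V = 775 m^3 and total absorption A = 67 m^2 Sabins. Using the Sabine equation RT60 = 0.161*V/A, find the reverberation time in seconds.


RT60 = 0.161 * 775 / 67 = 1.8623 s


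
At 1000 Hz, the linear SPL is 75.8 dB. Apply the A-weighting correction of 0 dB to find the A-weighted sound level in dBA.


A-weighting table: 1000 Hz -> 0 dB correction
SPL_A = SPL + correction = 75.8 + (0) = 75.8 dBA


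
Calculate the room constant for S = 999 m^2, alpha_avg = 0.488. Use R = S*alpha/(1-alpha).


R = 999 * 0.488 / (1 - 0.488) = 952.17 m^2


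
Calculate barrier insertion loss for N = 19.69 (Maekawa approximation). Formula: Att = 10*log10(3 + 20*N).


3 + 20*N = 3 + 20*19.69 = 396.8
Att = 10*log10(396.8) = 25.986 dB


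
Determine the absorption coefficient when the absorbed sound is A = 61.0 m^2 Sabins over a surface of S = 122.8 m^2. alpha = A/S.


Absorption coefficient = absorbed power / incident power
alpha = A / S = 61.0 / 122.8 = 0.49674


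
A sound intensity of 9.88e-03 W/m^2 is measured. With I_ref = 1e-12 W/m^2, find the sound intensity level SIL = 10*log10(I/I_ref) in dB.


I / I_ref = 9.88e-03 / 1e-12 = 9.88e+09
SIL = 10 * log10(9.88e+09) = 99.948 dB


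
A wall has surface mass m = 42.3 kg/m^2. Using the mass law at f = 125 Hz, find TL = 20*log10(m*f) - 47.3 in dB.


m * f = 42.3 * 125 = 5287.5
20*log10(5287.5) = 74.465 dB
TL = 74.465 - 47.3 = 27.165 dB


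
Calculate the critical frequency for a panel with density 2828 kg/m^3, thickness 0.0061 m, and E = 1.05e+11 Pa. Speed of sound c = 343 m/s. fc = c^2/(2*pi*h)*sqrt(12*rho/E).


12*rho/E = 12*2828/1.05e+11 = 3.232e-07
sqrt(12*rho/E) = sqrt(3.232e-07) = 0.000568507
c^2/(2*pi*h) = 343^2/(2*pi*0.0061) = 3.06958e+06
fc = 3.06958e+06 * 0.000568507 = 1745.1 Hz


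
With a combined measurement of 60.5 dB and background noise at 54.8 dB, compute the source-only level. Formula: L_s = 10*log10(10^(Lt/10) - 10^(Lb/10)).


10^(60.5/10) = 1.12202e+06
10^(54.8/10) = 301995
Difference = 1.12202e+06 - 301995 = 820025
L_source = 10*log10(820025) = 59.138 dB


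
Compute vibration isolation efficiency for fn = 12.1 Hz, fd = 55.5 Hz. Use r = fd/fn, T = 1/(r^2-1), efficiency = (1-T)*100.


r = 55.5 / 12.1 = 4.58678
r^2 - 1 = 4.58678^2 - 1 = 20.0386
T = 1/20.0386 = 0.0499037
Efficiency = (1 - 0.0499037)*100 = 95.01 %


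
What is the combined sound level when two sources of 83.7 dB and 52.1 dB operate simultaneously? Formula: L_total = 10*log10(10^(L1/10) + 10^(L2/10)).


10^(83.7/10) = 2.34423e+08
10^(52.1/10) = 162181
Sum = 2.34423e+08 + 162181 = 2.34585e+08
L_total = 10*log10(2.34585e+08) = 83.703 dB


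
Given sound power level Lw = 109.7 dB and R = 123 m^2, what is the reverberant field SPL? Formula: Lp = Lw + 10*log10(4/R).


4/R = 4/123 = 0.0325203
Lp = 109.7 + 10*log10(0.0325203) = 94.822 dB


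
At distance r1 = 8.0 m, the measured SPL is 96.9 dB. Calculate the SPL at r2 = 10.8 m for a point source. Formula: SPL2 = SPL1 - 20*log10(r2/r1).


r2/r1 = 10.8/8.0 = 1.35
Correction = 20*log10(1.35) = 2.60668 dB
SPL2 = 96.9 - 2.60668 = 94.293 dB


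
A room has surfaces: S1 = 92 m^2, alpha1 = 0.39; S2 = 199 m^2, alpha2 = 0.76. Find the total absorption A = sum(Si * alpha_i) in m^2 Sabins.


92 * 0.39 = 35.88
199 * 0.76 = 151.24
A_total = 35.88 + 151.24 = 187.12 m^2


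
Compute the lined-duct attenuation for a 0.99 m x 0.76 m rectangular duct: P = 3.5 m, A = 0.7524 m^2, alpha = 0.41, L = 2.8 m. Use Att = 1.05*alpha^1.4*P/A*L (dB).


alpha^1.4 = 0.41^1.4 = 0.28701
Attenuation rate = 1.05 * alpha^1.4 * P / A
= 1.05 * 0.28701 * 3.5 / 0.7524 = 1.40186 dB/m
Total Att = 1.40186 * 2.8 = 3.9252 dB


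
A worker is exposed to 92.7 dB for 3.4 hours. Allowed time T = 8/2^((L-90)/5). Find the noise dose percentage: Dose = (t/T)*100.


T_allowed = 8 / 2^((92.7 - 90)/5) = 5.50217 hr
Dose = 3.4 / 5.50217 * 100 = 61.794 %


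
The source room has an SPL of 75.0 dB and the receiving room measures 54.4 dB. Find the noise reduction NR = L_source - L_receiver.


NR = L_source - L_receiver (difference between source and receiving room levels)
NR = 75.0 - 54.4 = 20.6 dB


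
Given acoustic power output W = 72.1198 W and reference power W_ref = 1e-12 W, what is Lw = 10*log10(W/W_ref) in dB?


W / W_ref = 72.1198 / 1e-12 = 7.21198e+13
Lw = 10 * log10(7.21198e+13) = 138.58 dB


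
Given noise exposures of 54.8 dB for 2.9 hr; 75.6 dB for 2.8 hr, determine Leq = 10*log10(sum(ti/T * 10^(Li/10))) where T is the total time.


T_total = 2.9 + 2.8 = 5.7 hr
(2.9/5.7) * 10^(54.8/10) = 153647
(2.8/5.7) * 10^(75.6/10) = 1.78354e+07
Sum = 153647 + 1.78354e+07 = 1.7989e+07
Leq = 10*log10(1.7989e+07) = 72.55 dB


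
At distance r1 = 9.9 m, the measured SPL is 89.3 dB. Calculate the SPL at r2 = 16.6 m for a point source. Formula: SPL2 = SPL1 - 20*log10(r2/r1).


r2/r1 = 16.6/9.9 = 1.67677
Correction = 20*log10(1.67677) = 4.48947 dB
SPL2 = 89.3 - 4.48947 = 84.811 dB


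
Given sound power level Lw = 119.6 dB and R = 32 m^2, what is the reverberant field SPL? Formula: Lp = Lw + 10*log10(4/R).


4/R = 4/32 = 0.125
Lp = 119.6 + 10*log10(0.125) = 110.57 dB


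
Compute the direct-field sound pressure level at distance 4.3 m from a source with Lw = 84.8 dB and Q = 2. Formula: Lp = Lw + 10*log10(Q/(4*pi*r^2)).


4*pi*r^2 = 4*pi*4.3^2 = 232.352 m^2
Q / (4*pi*r^2) = 2 / 232.352 = 0.00860763
Lp = 84.8 + 10*log10(0.00860763) = 64.149 dB


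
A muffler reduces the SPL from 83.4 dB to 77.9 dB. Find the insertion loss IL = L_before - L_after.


Insertion loss = SPL without muffler - SPL with muffler
IL = 83.4 - 77.9 = 5.5 dB


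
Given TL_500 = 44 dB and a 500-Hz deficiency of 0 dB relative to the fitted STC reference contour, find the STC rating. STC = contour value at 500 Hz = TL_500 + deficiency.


By ASTM E413, STC = value of the fitted reference contour at 500 Hz.
Contour value at 500 Hz = TL_500 + deficiency = 44 + 0 = 44
STC = 44


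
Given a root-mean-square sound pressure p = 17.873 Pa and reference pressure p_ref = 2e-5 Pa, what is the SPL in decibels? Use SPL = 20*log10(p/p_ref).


p / p_ref = 17.873 / 2e-5 = 893650
SPL = 20 * log10(893650) = 119.02 dB


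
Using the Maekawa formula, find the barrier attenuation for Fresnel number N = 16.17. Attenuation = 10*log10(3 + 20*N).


3 + 20*N = 3 + 20*16.17 = 326.4
Att = 10*log10(326.4) = 25.138 dB


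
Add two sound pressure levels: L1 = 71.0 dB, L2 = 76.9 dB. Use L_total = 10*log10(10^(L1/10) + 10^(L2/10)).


10^(71.0/10) = 1.25893e+07
10^(76.9/10) = 4.89779e+07
Sum = 1.25893e+07 + 4.89779e+07 = 6.15672e+07
L_total = 10*log10(6.15672e+07) = 77.893 dB


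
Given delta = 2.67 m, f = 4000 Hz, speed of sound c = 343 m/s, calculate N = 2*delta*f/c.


N = 2*delta*f/c = 2*delta/lambda, where lambda = c/f
lambda = 343 / 4000 = 0.08575 m
N = 2 * 2.67 / 0.08575 = 62.274


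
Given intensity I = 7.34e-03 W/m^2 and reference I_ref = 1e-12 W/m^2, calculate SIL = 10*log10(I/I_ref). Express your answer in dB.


I / I_ref = 7.34e-03 / 1e-12 = 7.34e+09
SIL = 10 * log10(7.34e+09) = 98.657 dB


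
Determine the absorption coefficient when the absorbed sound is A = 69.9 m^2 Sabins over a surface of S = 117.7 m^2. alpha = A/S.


Absorption coefficient = absorbed power / incident power
alpha = A / S = 69.9 / 117.7 = 0.59388


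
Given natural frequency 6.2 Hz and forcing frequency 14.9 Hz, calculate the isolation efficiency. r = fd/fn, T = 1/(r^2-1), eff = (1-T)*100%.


r = 14.9 / 6.2 = 2.40323
r^2 - 1 = 2.40323^2 - 1 = 4.77551
T = 1/4.77551 = 0.209402
Efficiency = (1 - 0.209402)*100 = 79.06 %


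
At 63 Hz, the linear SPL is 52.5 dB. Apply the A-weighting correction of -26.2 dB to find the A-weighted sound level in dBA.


A-weighting table: 63 Hz -> -26.2 dB correction
SPL_A = SPL + correction = 52.5 + (-26.2) = 26.3 dBA


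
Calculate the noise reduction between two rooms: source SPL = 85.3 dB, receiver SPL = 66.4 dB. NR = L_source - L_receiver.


NR = L_source - L_receiver (difference between source and receiving room levels)
NR = 85.3 - 66.4 = 18.9 dB


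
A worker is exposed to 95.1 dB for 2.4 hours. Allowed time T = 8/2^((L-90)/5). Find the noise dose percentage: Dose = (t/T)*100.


T_allowed = 8 / 2^((95.1 - 90)/5) = 3.94493 hr
Dose = 2.4 / 3.94493 * 100 = 60.838 %


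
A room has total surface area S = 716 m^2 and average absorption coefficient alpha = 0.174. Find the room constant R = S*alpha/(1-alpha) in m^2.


R = 716 * 0.174 / (1 - 0.174) = 150.83 m^2


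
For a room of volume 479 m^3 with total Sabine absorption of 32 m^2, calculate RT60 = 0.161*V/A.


RT60 = 0.161 * 479 / 32 = 2.41 s


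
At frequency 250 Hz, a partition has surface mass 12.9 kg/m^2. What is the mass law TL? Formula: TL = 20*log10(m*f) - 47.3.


m * f = 12.9 * 250 = 3225
20*log10(3225) = 70.1706 dB
TL = 70.1706 - 47.3 = 22.871 dB


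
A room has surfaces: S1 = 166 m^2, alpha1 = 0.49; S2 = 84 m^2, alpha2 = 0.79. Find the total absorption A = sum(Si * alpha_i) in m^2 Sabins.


166 * 0.49 = 81.34
84 * 0.79 = 66.36
A_total = 81.34 + 66.36 = 147.7 m^2


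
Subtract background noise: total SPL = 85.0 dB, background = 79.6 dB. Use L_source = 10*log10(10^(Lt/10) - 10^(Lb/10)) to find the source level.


10^(85.0/10) = 3.16228e+08
10^(79.6/10) = 9.12011e+07
Difference = 3.16228e+08 - 9.12011e+07 = 2.25027e+08
L_source = 10*log10(2.25027e+08) = 83.522 dB


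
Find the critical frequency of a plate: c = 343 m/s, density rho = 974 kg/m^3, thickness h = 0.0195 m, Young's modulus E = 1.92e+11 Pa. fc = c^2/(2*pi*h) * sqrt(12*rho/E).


12*rho/E = 12*974/1.92e+11 = 6.0875e-08
sqrt(12*rho/E) = sqrt(6.0875e-08) = 0.000246729
c^2/(2*pi*h) = 343^2/(2*pi*0.0195) = 960227
fc = 960227 * 0.000246729 = 236.92 Hz


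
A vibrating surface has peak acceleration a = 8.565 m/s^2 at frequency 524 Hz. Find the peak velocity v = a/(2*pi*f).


omega = 2*pi*f = 2*pi*524 = 3292.39 rad/s
v = a / omega = 8.565 / 3292.39 = 0.0026015 m/s


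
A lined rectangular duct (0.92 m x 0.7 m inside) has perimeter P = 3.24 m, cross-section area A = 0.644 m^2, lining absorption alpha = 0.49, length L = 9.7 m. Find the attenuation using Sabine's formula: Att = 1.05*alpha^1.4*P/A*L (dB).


alpha^1.4 = 0.49^1.4 = 0.368362
Attenuation rate = 1.05 * alpha^1.4 * P / A
= 1.05 * 0.368362 * 3.24 / 0.644 = 1.94591 dB/m
Total Att = 1.94591 * 9.7 = 18.875 dB


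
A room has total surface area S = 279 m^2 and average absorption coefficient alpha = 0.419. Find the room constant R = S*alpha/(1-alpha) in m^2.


R = 279 * 0.419 / (1 - 0.419) = 201.21 m^2


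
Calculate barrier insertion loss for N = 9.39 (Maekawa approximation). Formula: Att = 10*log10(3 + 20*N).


3 + 20*N = 3 + 20*9.39 = 190.8
Att = 10*log10(190.8) = 22.806 dB


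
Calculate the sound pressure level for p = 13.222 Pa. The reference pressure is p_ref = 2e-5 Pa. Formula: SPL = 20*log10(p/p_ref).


p / p_ref = 13.222 / 2e-5 = 661100
SPL = 20 * log10(661100) = 116.41 dB


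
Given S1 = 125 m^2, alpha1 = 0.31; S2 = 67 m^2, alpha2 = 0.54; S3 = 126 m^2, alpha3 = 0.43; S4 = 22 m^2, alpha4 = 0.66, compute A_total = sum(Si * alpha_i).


125 * 0.31 = 38.75
67 * 0.54 = 36.18
126 * 0.43 = 54.18
22 * 0.66 = 14.52
A_total = 38.75 + 36.18 + 54.18 + 14.52 = 143.63 m^2


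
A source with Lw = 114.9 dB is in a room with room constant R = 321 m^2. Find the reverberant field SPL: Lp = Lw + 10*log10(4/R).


4/R = 4/321 = 0.0124611
Lp = 114.9 + 10*log10(0.0124611) = 95.856 dB


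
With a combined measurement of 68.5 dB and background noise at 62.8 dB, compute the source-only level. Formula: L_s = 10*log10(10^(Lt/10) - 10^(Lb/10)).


10^(68.5/10) = 7.07946e+06
10^(62.8/10) = 1.90546e+06
Difference = 7.07946e+06 - 1.90546e+06 = 5.174e+06
L_source = 10*log10(5.174e+06) = 67.138 dB


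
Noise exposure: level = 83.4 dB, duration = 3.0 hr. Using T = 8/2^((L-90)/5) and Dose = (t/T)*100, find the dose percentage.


T_allowed = 8 / 2^((83.4 - 90)/5) = 19.9733 hr
Dose = 3.0 / 19.9733 * 100 = 15.02 %


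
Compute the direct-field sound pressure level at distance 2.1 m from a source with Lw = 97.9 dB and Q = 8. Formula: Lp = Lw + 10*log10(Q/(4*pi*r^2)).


4*pi*r^2 = 4*pi*2.1^2 = 55.4177 m^2
Q / (4*pi*r^2) = 8 / 55.4177 = 0.144358
Lp = 97.9 + 10*log10(0.144358) = 89.494 dB


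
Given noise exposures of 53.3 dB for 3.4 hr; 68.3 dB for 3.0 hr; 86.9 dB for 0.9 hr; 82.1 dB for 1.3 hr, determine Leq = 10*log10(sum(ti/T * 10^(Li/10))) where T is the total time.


T_total = 3.4 + 3.0 + 0.9 + 1.3 = 8.6 hr
(3.4/8.6) * 10^(53.3/10) = 84524.1
(3.0/8.6) * 10^(68.3/10) = 2.35843e+06
(0.9/8.6) * 10^(86.9/10) = 5.12559e+07
(1.3/8.6) * 10^(82.1/10) = 2.45157e+07
Sum = 84524.1 + 2.35843e+06 + 5.12559e+07 + 2.45157e+07 = 7.82146e+07
Leq = 10*log10(7.82146e+07) = 78.933 dB


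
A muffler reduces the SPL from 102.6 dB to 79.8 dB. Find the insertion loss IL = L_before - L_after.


Insertion loss = SPL without muffler - SPL with muffler
IL = 102.6 - 79.8 = 22.8 dB


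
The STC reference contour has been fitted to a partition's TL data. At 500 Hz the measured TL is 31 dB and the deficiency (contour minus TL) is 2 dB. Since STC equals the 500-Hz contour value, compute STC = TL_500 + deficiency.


By ASTM E413, STC = value of the fitted reference contour at 500 Hz.
Contour value at 500 Hz = TL_500 + deficiency = 31 + 2 = 33
STC = 33


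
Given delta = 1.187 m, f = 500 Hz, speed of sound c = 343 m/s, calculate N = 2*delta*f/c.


N = 2*delta*f/c = 2*delta/lambda, where lambda = c/f
lambda = 343 / 500 = 0.686 m
N = 2 * 1.187 / 0.686 = 3.4606


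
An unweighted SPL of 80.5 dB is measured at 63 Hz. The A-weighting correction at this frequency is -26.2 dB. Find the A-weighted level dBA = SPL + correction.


A-weighting table: 63 Hz -> -26.2 dB correction
SPL_A = SPL + correction = 80.5 + (-26.2) = 54.3 dBA


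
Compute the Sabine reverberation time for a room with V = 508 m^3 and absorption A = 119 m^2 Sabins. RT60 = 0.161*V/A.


RT60 = 0.161 * 508 / 119 = 0.68729 s


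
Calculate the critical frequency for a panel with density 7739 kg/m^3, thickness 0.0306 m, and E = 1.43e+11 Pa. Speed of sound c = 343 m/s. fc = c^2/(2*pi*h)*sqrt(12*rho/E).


12*rho/E = 12*7739/1.43e+11 = 6.49427e-07
sqrt(12*rho/E) = sqrt(6.49427e-07) = 0.00080587
c^2/(2*pi*h) = 343^2/(2*pi*0.0306) = 611909
fc = 611909 * 0.00080587 = 493.12 Hz


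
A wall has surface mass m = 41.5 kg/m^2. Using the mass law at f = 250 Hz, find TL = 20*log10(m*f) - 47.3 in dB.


m * f = 41.5 * 250 = 10375
20*log10(10375) = 80.3198 dB
TL = 80.3198 - 47.3 = 33.02 dB


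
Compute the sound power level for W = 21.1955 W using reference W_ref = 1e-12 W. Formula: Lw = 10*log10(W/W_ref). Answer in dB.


W / W_ref = 21.1955 / 1e-12 = 2.11955e+13
Lw = 10 * log10(2.11955e+13) = 133.26 dB


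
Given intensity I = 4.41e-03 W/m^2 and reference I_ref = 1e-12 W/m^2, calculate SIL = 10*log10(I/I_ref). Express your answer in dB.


I / I_ref = 4.41e-03 / 1e-12 = 4.41e+09
SIL = 10 * log10(4.41e+09) = 96.444 dB


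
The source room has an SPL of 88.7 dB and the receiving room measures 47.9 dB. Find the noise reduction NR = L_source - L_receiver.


NR = L_source - L_receiver (difference between source and receiving room levels)
NR = 88.7 - 47.9 = 40.8 dB


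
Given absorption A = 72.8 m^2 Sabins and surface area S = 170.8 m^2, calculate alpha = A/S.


Absorption coefficient = absorbed power / incident power
alpha = A / S = 72.8 / 170.8 = 0.42623


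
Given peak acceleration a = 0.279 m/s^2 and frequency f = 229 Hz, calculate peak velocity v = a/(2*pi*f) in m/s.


omega = 2*pi*f = 2*pi*229 = 1438.85 rad/s
v = a / omega = 0.279 / 1438.85 = 0.0001939 m/s


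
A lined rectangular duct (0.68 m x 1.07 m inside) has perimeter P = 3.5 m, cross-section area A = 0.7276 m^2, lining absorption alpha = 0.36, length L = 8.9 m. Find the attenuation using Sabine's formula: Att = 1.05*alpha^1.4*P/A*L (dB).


alpha^1.4 = 0.36^1.4 = 0.239234
Attenuation rate = 1.05 * alpha^1.4 * P / A
= 1.05 * 0.239234 * 3.5 / 0.7276 = 1.20834 dB/m
Total Att = 1.20834 * 8.9 = 10.754 dB


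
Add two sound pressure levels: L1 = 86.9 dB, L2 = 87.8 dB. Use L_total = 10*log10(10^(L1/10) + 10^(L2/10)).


10^(86.9/10) = 4.89779e+08
10^(87.8/10) = 6.0256e+08
Sum = 4.89779e+08 + 6.0256e+08 = 1.09234e+09
L_total = 10*log10(1.09234e+09) = 90.384 dB


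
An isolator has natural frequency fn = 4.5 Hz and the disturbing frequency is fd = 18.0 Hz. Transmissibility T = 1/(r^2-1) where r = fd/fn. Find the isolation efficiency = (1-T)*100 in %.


r = 18.0 / 4.5 = 4
r^2 - 1 = 4^2 - 1 = 15
T = 1/15 = 0.0666667
Efficiency = (1 - 0.0666667)*100 = 93.333 %


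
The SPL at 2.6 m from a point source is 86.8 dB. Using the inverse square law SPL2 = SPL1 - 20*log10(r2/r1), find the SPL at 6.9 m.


r2/r1 = 6.9/2.6 = 2.65385
Correction = 20*log10(2.65385) = 8.47753 dB
SPL2 = 86.8 - 8.47753 = 78.322 dB


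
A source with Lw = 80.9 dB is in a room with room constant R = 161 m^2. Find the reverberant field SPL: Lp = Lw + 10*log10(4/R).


4/R = 4/161 = 0.0248447
Lp = 80.9 + 10*log10(0.0248447) = 64.852 dB


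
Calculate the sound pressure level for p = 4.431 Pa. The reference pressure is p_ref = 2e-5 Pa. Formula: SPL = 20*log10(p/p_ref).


p / p_ref = 4.431 / 2e-5 = 221550
SPL = 20 * log10(221550) = 106.91 dB


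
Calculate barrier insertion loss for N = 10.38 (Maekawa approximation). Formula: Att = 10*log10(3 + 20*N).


3 + 20*N = 3 + 20*10.38 = 210.6
Att = 10*log10(210.6) = 23.235 dB


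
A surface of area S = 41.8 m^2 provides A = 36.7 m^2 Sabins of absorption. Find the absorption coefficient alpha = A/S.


Absorption coefficient = absorbed power / incident power
alpha = A / S = 36.7 / 41.8 = 0.87799


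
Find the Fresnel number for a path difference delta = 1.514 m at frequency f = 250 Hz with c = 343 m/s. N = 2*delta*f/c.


N = 2*delta*f/c = 2*delta/lambda, where lambda = c/f
lambda = 343 / 250 = 1.372 m
N = 2 * 1.514 / 1.372 = 2.207


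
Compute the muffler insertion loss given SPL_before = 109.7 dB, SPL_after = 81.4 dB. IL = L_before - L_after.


Insertion loss = SPL without muffler - SPL with muffler
IL = 109.7 - 81.4 = 28.3 dB


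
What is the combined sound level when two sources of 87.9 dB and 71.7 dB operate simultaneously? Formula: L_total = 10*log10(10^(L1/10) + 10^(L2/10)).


10^(87.9/10) = 6.16595e+08
10^(71.7/10) = 1.47911e+07
Sum = 6.16595e+08 + 1.47911e+07 = 6.31386e+08
L_total = 10*log10(6.31386e+08) = 88.003 dB
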